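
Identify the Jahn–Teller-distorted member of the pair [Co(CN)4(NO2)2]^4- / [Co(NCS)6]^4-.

[Co(CN)4(NO2)2]^4-

[Co(CN)4(NO2)2]^4-: Summing ligand charges against the −4 overall charge gives an oxidation state of +2 for cobalt. Group 9 minus oxidation state 2 gives a d⁷ configuration. Cyanide and nitro (N-bound nitrite) are strong-field ligands (high in the spectrochemical series) for a first-row metal, so the complex is low-spin. The t₂g⁶e_g¹ (low-spin) configuration has an unevenly filled e_g set; the Jahn–Teller theorem predicts a tetragonal distortion (typically axial elongation) to lift the degeneracy.
[Co(NCS)6]^4-: Summing ligand charges against the −4 overall charge gives an oxidation state of +2 for cobalt. Co sits in group 9, so the d-electron count is 9 − 2 = 7. Isothiocyanate is a weak-field ligand for a first-row metal, so the complex is high-spin. The d⁷ configuration leaves the e_g set evenly filled (or empty) — no strong Jahn–Teller driving force.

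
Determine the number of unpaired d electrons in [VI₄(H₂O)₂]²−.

3

Ligand charges: each iodide is −1; water is neutral. With an overall charge of −2 the vanadium centre must be in the +2 oxidation state.
Vanadium is a group-5 element; V(II) is therefore d³.
In an octahedral field the d³ configuration is t₂g³e_g⁰ (only one arrangement possible), giving 3 unpaired electrons.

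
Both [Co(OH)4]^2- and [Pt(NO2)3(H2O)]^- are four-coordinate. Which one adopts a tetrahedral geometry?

[Co(OH)4]^2-

For [Co(OH)4]^2-: Each hydroxide is −1; balancing the −2 overall charge requires Co(II). Co sits in group 9, so the d-electron count is 9 − 2 = 7. For a high-spin 3d d⁷ ion with weak-field ligands the small Δₜ gives little square-planar CFSE advantage, so four ligands adopt the sterically favoured tetrahedral geometry. → tetrahedral.
For [Pt(NO2)3(H2O)]^-: Ligand charges: each nitro (N-bound nitrite) is −1; water is neutral. With an overall charge of −1 the platinum centre must be in the +2 oxidation state. Pt sits in group 10, so the d-electron count is 10 − 2 = 8. A 5d d⁸ ion has a large crystal-field splitting; square planar leaves the high-energy d_{x²−y²} orbital empty and maximises CFSE. → square planar.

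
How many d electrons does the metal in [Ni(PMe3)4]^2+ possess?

Summing ligand charges against the +2 overall charge gives an oxidation state of +2 for nickel.
Group 10 minus oxidation state 2 gives a d⁸ configuration.

d8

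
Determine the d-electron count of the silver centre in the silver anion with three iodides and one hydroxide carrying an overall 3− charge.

Ligand charges: each iodide is −1; each hydroxide is −1. With an overall charge of −3 the silver centre must be in the +1 oxidation state.
Ag sits in group 11, so the d-electron count is 11 − 1 = 10.

d10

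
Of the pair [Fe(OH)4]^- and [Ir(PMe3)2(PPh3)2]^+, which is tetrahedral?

[Fe(OH)4]^-

For [Fe(OH)4]^-: Ligand charges: each hydroxide is −1. With an overall charge of −1 the iron centre must be in the +3 oxidation state. Group 8 minus oxidation state 3 gives a d⁵ configuration. A high-spin d⁵ ion has zero CFSE in either geometry, so four ligands adopt the sterically favoured tetrahedral geometry. → tetrahedral.
For [Ir(PMe3)2(PPh3)2]^+: Trimethylphosphine is neutral; triphenylphosphine is neutral; balancing the +1 overall charge requires Ir(I). Iridium is a group-9 element; Ir(I) is therefore d⁸. A 5d d⁸ ion has a large crystal-field splitting; square planar leaves the high-energy d_{x²−y²} orbital empty and maximises CFSE. → square planar.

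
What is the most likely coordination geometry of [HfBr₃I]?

Each bromide is −1; each iodide is −1; balancing the 0 overall charge requires Hf(IV).
Hafnium is a group-4 element; Hf(IV) is therefore d⁰.
With 4 monodentate ligands the coordination number is 4.
A d⁰ ion has no crystal-field stabilisation preference between square planar and tetrahedral, so four ligands adopt the sterically favoured tetrahedral geometry.

tetrahedral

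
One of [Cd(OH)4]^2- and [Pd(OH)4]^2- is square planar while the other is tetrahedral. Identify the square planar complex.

For [Cd(OH)4]^2-: Ligand charges: each hydroxide is −1. With an overall charge of −2 the cadmium centre must be in the +2 oxidation state. Group 12 minus oxidation state 2 gives a d¹⁰ configuration. A d¹⁰ ion has no crystal-field stabilisation preference between square planar and tetrahedral, so four ligands adopt the sterically favoured tetrahedral geometry. → tetrahedral.
For [Pd(OH)4]^2-: Ligand charges: each hydroxide is −1. With an overall charge of −2 the palladium centre must be in the +2 oxidation state. Pd sits in group 10, so the d-electron count is 10 − 2 = 8. A 4d d⁸ ion has a large crystal-field splitting; square planar leaves the high-energy d_{x²−y²} orbital empty and maximises CFSE. → square planar.

[Pd(OH)4]^2-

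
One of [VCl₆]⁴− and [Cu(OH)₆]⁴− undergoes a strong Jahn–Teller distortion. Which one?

[VCl₆]⁴−: Each chloride is −1; balancing the −4 overall charge requires V(II). Group 5 minus oxidation state 2 gives a d³ configuration. The d³ configuration leaves the e_g set evenly filled (or empty) — no strong Jahn–Teller driving force.
[Cu(OH)₆]⁴−: Each hydroxide is −1; balancing the −4 overall charge requires Cu(II). Group 11 minus oxidation state 2 gives a d⁹ configuration. The t₂g⁶e_g³ configuration has an unevenly filled e_g set; the Jahn–Teller theorem predicts a tetragonal distortion (typically axial elongation) to lift the degeneracy.

[Cu(OH)₆]⁴−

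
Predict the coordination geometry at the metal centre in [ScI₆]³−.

octahedral

Ligand charges: each iodide is −1. With an overall charge of −3 the scandium centre must be in the +3 oxidation state.
Sc sits in group 3, so the d-electron count is 3 − 3 = 0.
Coordination number: 6.
Six donors around a single metal centre give an octahedral coordination sphere.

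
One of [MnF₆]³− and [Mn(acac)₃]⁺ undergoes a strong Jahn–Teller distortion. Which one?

[MnF₆]³−

[MnF₆]³−: Each fluoride is −1; balancing the −3 overall charge requires Mn(III). Group 7 minus oxidation state 3 gives a d⁴ configuration. Fluoride is a weak-field ligand for a first-row metal, so the complex is high-spin. The t₂g³e_g¹ (high-spin) configuration has an unevenly filled e_g set; the Jahn–Teller theorem predicts a tetragonal distortion (typically axial elongation) to lift the degeneracy.
[Mn(acac)₃]⁺: Each acetylacetonate is −1; balancing the +1 overall charge requires Mn(IV). Manganese is a group-7 element; Mn(IV) is therefore d³. The d³ configuration leaves the e_g set evenly filled (or empty) — no strong Jahn–Teller driving force.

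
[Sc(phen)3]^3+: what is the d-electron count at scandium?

Ligand charges: 1,10-phenanthroline is neutral. With an overall charge of +3 the scandium centre must be in the +3 oxidation state.
Sc sits in group 3, so the d-electron count is 3 − 3 = 0.

d0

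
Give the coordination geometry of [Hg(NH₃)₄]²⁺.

tetrahedral

Ligand charges: ammonia is neutral. With an overall charge of +2 the mercury centre must be in the +2 oxidation state.
Mercury is a group-12 element; Hg(II) is therefore d¹⁰.
Coordination number: 4.
A d¹⁰ ion has no crystal-field stabilisation preference between square planar and tetrahedral, so four ligands adopt the sterically favoured tetrahedral geometry.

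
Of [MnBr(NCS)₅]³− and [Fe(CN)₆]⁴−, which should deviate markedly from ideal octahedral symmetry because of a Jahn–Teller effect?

[MnBr(NCS)₅]³−

[MnBr(NCS)₅]³−: Ligand charges: each bromide is −1; each isothiocyanate is −1. With an overall charge of −3 the manganese centre must be in the +3 oxidation state. Manganese is a group-7 element; Mn(III) is therefore d⁴. Bromide and isothiocyanate are weak-field ligands for a first-row metal, so the complex is high-spin. The t₂g³e_g¹ (high-spin) configuration has an unevenly filled e_g set; the Jahn–Teller theorem predicts a tetragonal distortion (typically axial elongation) to lift the degeneracy.
[Fe(CN)₆]⁴−: Each cyanide is −1; balancing the −4 overall charge requires Fe(II). Iron is a group-8 element; Fe(II) is therefore d⁶. Cyanide is a strong-field ligand (high in the spectrochemical series) for a first-row metal, so the complex is low-spin. The d⁶ configuration leaves the e_g set evenly filled (or empty) — no strong Jahn–Teller driving force.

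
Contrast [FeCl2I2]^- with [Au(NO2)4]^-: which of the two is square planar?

For [FeCl2I2]^-: Ligand charges: each chloride is −1; each iodide is −1. With an overall charge of −1 the iron centre must be in the +3 oxidation state. Fe sits in group 8, so the d-electron count is 8 − 3 = 5. A high-spin d⁵ ion has zero CFSE in either geometry, so four ligands adopt the sterically favoured tetrahedral geometry. → tetrahedral.
For [Au(NO2)4]^-: Ligand charges: each nitro (N-bound nitrite) is −1. With an overall charge of −1 the gold centre must be in the +3 oxidation state. Gold is a group-11 element; Au(III) is therefore d⁸. A 5d d⁸ ion has a large crystal-field splitting; square planar leaves the high-energy d_{x²−y²} orbital empty and maximises CFSE. → square planar.

[Au(NO2)4]^-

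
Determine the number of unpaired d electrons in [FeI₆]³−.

Summing ligand charges against the −3 overall charge gives an oxidation state of +3 for iron.
Group 8 minus oxidation state 3 gives a d⁵ configuration.
The spin state decides the count: Iodide is a weak-field ligand for a first-row metal, so the complex is high-spin.
An octahedral high-spin d⁵ ion is t₂g³e_g², giving 5 unpaired electrons.

5 unpaired electrons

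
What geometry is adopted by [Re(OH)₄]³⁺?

Summing ligand charges against the +3 overall charge gives an oxidation state of +7 for rhenium.
Group 7 minus oxidation state 7 gives a d⁰ configuration.
With 4 monodentate ligands the coordination number is 4.
A d⁰ ion has no crystal-field stabilisation preference between square planar and tetrahedral, so four ligands adopt the sterically favoured tetrahedral geometry.

tetrahedral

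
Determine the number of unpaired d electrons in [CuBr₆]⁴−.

Ligand charges: each bromide is −1. With an overall charge of −4 the copper centre must be in the +2 oxidation state.
Group 11 minus oxidation state 2 gives a d⁹ configuration.
In an octahedral field the d⁹ configuration is t₂g⁶e_g³ (only one arrangement possible), giving 1 unpaired electron.

1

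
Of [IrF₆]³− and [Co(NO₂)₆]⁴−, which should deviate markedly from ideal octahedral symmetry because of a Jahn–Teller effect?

[IrF₆]³−: Ligand charges: each fluoride is −1. With an overall charge of −3 the iridium centre must be in the +3 oxidation state. Iridium is a group-9 element; Ir(III) is therefore d⁶. A 5d ion has a large Δₒ and is invariably low-spin. The d⁶ configuration leaves the e_g set evenly filled (or empty) — no strong Jahn–Teller driving force.
[Co(NO₂)₆]⁴−: Ligand charges: each nitro (N-bound nitrite) is −1. With an overall charge of −4 the cobalt centre must be in the +2 oxidation state. Cobalt is a group-9 element; Co(II) is therefore d⁷. Nitro (N-bound nitrite) is a strong-field ligand (high in the spectrochemical series) for a first-row metal, so the complex is low-spin. The t₂g⁶e_g¹ (low-spin) configuration has an unevenly filled e_g set; the Jahn–Teller theorem predicts a tetragonal distortion (typically axial elongation) to lift the degeneracy.

[Co(NO₂)₆]⁴−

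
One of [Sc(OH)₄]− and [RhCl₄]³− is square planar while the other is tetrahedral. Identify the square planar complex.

[RhCl₄]³−

For [Sc(OH)₄]−: Each hydroxide is −1; balancing the −1 overall charge requires Sc(III). Group 3 minus oxidation state 3 gives a d⁰ configuration. A d⁰ ion has no crystal-field stabilisation preference between square planar and tetrahedral, so four ligands adopt the sterically favoured tetrahedral geometry. → tetrahedral.
For [RhCl₄]³−: Each chloride is −1; balancing the −3 overall charge requires Rh(I). Group 9 minus oxidation state 1 gives a d⁸ configuration. A 4d d⁸ ion has a large crystal-field splitting; square planar leaves the high-energy d_{x²−y²} orbital empty and maximises CFSE. → square planar.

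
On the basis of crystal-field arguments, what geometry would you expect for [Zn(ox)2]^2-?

Summing ligand charges against the −2 overall charge gives an oxidation state of +2 for zinc.
Zinc is a group-12 element; Zn(II) is therefore d¹⁰.
Counting donor atoms: 2×oxalate (bidentate) → 4 donors. Coordination number = 4.
A d¹⁰ ion has no crystal-field stabilisation preference between square planar and tetrahedral, so four ligands adopt the sterically favoured tetrahedral geometry.

tetrahedral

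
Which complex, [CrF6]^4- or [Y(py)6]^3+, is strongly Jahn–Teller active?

[CrF6]^4-

[CrF6]^4-: Each fluoride is −1; balancing the −4 overall charge requires Cr(II). Cr sits in group 6, so the d-electron count is 6 − 2 = 4. Fluoride is a weak-field ligand for a first-row metal, so the complex is high-spin. The t₂g³e_g¹ (high-spin) configuration has an unevenly filled e_g set; the Jahn–Teller theorem predicts a tetragonal distortion (typically axial elongation) to lift the degeneracy.
[Y(py)6]^3+: Pyridine is neutral; balancing the +3 overall charge requires Y(III). Group 3 minus oxidation state 3 gives a d⁰ configuration. The d⁰ configuration leaves the e_g set evenly filled (or empty) — no strong Jahn–Teller driving force.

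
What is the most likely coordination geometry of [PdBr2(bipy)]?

Each bromide is −1; 2,2′-bipyridine is neutral; balancing the 0 overall charge requires Pd(II).
Palladium is a group-10 element; Pd(II) is therefore d⁸.
Counting donor atoms: 2×bromide (monodentate) → 2 donors; 1×2,2′-bipyridine (bidentate) → 2 donors. Coordination number = 4.
A 4d d⁸ ion has a large crystal-field splitting; square planar leaves the high-energy d_{x²−y²} orbital empty and maximises CFSE.

square planar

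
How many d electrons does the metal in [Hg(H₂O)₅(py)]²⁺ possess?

Water is neutral; pyridine is neutral; balancing the +2 overall charge requires Hg(II).
Hg sits in group 12, so the d-electron count is 12 − 2 = 10.

d10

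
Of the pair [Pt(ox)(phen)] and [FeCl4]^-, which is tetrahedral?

For [Pt(ox)(phen)]: Ligand charges: each oxalate is −2; 1,10-phenanthroline is neutral. With an overall charge of 0 the platinum centre must be in the +2 oxidation state. Platinum is a group-10 element; Pt(II) is therefore d⁸. A 5d d⁸ ion has a large crystal-field splitting; square planar leaves the high-energy d_{x²−y²} orbital empty and maximises CFSE. → square planar.
For [FeCl4]^-: Summing ligand charges against the −1 overall charge gives an oxidation state of +3 for iron. Group 8 minus oxidation state 3 gives a d⁵ configuration. A high-spin d⁵ ion has zero CFSE in either geometry, so four ligands adopt the sterically favoured tetrahedral geometry. → tetrahedral.

[FeCl4]^-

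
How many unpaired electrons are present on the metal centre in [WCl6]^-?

Each chloride is −1; balancing the −1 overall charge requires W(V).
Group 6 minus oxidation state 5 gives a d¹ configuration.
In an octahedral field the d¹ configuration is t₂g¹e_g⁰ (only one arrangement possible), giving 1 unpaired electron.

1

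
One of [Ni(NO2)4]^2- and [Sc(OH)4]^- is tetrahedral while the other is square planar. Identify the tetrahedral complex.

For [Ni(NO2)4]^2-: Each nitro (N-bound nitrite) is −1; balancing the −2 overall charge requires Ni(II). Ni sits in group 10, so the d-electron count is 10 − 2 = 8. Nitro (N-bound nitrite) is a strong-field ligand (high in the spectrochemical series). A 3d d⁸ ion with strong-field ligands gains enough CFSE to favour square planar over tetrahedral. → square planar.
For [Sc(OH)4]^-: Ligand charges: each hydroxide is −1. With an overall charge of −1 the scandium centre must be in the +3 oxidation state. Sc sits in group 3, so the d-electron count is 3 − 3 = 0. A d⁰ ion has no crystal-field stabilisation preference between square planar and tetrahedral, so four ligands adopt the sterically favoured tetrahedral geometry. → tetrahedral.

[Sc(OH)4]^-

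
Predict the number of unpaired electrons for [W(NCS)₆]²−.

2

Summing ligand charges against the −2 overall charge gives an oxidation state of +4 for tungsten.
W sits in group 6, so the d-electron count is 6 − 4 = 2.
In an octahedral field the d² configuration is t₂g²e_g⁰ (only one arrangement possible), giving 2 unpaired electrons.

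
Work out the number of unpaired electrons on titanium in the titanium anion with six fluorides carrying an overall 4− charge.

Ligand charges: each fluoride is −1. With an overall charge of −4 the titanium centre must be in the +2 oxidation state.
Ti sits in group 4, so the d-electron count is 4 − 2 = 2.
In an octahedral field the d² configuration is t₂g²e_g⁰ (only one arrangement possible), giving 2 unpaired electrons.

2 unpaired electrons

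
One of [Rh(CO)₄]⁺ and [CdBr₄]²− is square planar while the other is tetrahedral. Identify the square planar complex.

For [Rh(CO)₄]⁺: Summing ligand charges against the +1 overall charge gives an oxidation state of +1 for rhodium. Rhodium is a group-9 element; Rh(I) is therefore d⁸. A 4d d⁸ ion has a large crystal-field splitting; square planar leaves the high-energy d_{x²−y²} orbital empty and maximises CFSE. → square planar.
For [CdBr₄]²−: Each bromide is −1; balancing the −2 overall charge requires Cd(II). Cadmium is a group-12 element; Cd(II) is therefore d¹⁰. A d¹⁰ ion has no crystal-field stabilisation preference between square planar and tetrahedral, so four ligands adopt the sterically favoured tetrahedral geometry. → tetrahedral.

[Rh(CO)₄]⁺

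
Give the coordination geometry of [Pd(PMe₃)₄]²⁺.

Summing ligand charges against the +2 overall charge gives an oxidation state of +2 for palladium.
Palladium is a group-10 element; Pd(II) is therefore d⁸.
With 4 monodentate ligands the coordination number is 4.
A 4d d⁸ ion has a large crystal-field splitting; square planar leaves the high-energy d_{x²−y²} orbital empty and maximises CFSE.

square planar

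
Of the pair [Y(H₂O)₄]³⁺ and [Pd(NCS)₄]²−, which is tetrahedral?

[Y(H₂O)₄]³⁺

For [Y(H₂O)₄]³⁺: Ligand charges: water is neutral. With an overall charge of +3 the yttrium centre must be in the +3 oxidation state. Yttrium is a group-3 element; Y(III) is therefore d⁰. A d⁰ ion has no crystal-field stabilisation preference between square planar and tetrahedral, so four ligands adopt the sterically favoured tetrahedral geometry. → tetrahedral.
For [Pd(NCS)₄]²−: Ligand charges: each isothiocyanate is −1. With an overall charge of −2 the palladium centre must be in the +2 oxidation state. Palladium is a group-10 element; Pd(II) is therefore d⁸. A 4d d⁸ ion has a large crystal-field splitting; square planar leaves the high-energy d_{x²−y²} orbital empty and maximises CFSE. → square planar.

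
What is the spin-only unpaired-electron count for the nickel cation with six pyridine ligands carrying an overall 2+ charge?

2 unpaired electrons

Pyridine is neutral; balancing the +2 overall charge requires Ni(II).
Ni sits in group 10, so the d-electron count is 10 − 2 = 8.
In an octahedral field the d⁸ configuration is t₂g⁶e_g² (only one arrangement possible), giving 2 unpaired electrons.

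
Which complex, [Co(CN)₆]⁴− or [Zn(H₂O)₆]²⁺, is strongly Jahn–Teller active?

[Co(CN)₆]⁴−

[Co(CN)₆]⁴−: Each cyanide is −1; balancing the −4 overall charge requires Co(II). Cobalt is a group-9 element; Co(II) is therefore d⁷. Cyanide is a strong-field ligand (high in the spectrochemical series) for a first-row metal, so the complex is low-spin. The t₂g⁶e_g¹ (low-spin) configuration has an unevenly filled e_g set; the Jahn–Teller theorem predicts a tetragonal distortion (typically axial elongation) to lift the degeneracy.
[Zn(H₂O)₆]²⁺: Water is neutral; balancing the +2 overall charge requires Zn(II). Group 12 minus oxidation state 2 gives a d¹⁰ configuration. The d¹⁰ configuration leaves the e_g set evenly filled (or empty) — no strong Jahn–Teller driving force.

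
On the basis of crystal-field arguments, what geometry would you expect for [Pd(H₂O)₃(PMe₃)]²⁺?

square planar

Summing ligand charges against the +2 overall charge gives an oxidation state of +2 for palladium.
Group 10 minus oxidation state 2 gives a d⁸ configuration.
With 4 monodentate ligands the coordination number is 4.
A 4d d⁸ ion has a large crystal-field splitting; square planar leaves the high-energy d_{x²−y²} orbital empty and maximises CFSE.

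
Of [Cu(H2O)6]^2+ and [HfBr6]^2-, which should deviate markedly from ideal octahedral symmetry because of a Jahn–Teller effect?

[Cu(H2O)6]^2+: Summing ligand charges against the +2 overall charge gives an oxidation state of +2 for copper. Group 11 minus oxidation state 2 gives a d⁹ configuration. The t₂g⁶e_g³ configuration has an unevenly filled e_g set; the Jahn–Teller theorem predicts a tetragonal distortion (typically axial elongation) to lift the degeneracy.
[HfBr6]^2-: Ligand charges: each bromide is −1. With an overall charge of −2 the hafnium centre must be in the +4 oxidation state. Hf sits in group 4, so the d-electron count is 4 − 4 = 0. The d⁰ configuration leaves the e_g set evenly filled (or empty) — no strong Jahn–Teller driving force.

[Cu(H2O)6]^2+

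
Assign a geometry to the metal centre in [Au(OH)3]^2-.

trigonal planar

Ligand charges: each hydroxide is −1. With an overall charge of −2 the gold centre must be in the +1 oxidation state.
Gold is a group-11 element; Au(I) is therefore d¹⁰.
Coordination number: 3.
Three ligands around a d¹⁰ centre minimise repulsion in a trigonal-planar arrangement.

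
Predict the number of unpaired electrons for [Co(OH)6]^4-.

3

Each hydroxide is −1; balancing the −4 overall charge requires Co(II).
Cobalt is a group-9 element; Co(II) is therefore d⁷.
The spin state decides the count: Hydroxide is a weak-field ligand for a first-row metal, so the complex is high-spin.
An octahedral high-spin d⁷ ion is t₂g⁵e_g², giving 3 unpaired electrons.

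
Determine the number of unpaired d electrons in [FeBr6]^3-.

5 unpaired electrons

Ligand charges: each bromide is −1. With an overall charge of −3 the iron centre must be in the +3 oxidation state.
Group 8 minus oxidation state 3 gives a d⁵ configuration.
The spin state decides the count: Bromide is a weak-field ligand for a first-row metal, so the complex is high-spin.
An octahedral high-spin d⁵ ion is t₂g³e_g², giving 5 unpaired electrons.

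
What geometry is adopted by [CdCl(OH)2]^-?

trigonal planar

Ligand charges: each chloride is −1; each hydroxide is −1. With an overall charge of −1 the cadmium centre must be in the +2 oxidation state.
Group 12 minus oxidation state 2 gives a d¹⁰ configuration.
Coordination number: 3.
Three ligands around a d¹⁰ centre minimise repulsion in a trigonal-planar arrangement.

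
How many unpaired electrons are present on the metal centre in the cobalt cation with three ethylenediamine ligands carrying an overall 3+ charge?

0 unpaired electrons

Ethylenediamine is neutral; balancing the +3 overall charge requires Co(III).
Cobalt is a group-9 element; Co(III) is therefore d⁶.
Counting donor atoms: 3×ethylenediamine (bidentate) → 6 donors. Coordination number = 6.
The spin state decides the count: Co(III) has an exceptionally large octahedral splitting and is low-spin with essentially every ligand except fluoride.
An octahedral low-spin d⁶ ion is t₂g⁶e_g⁰, giving 0 unpaired electrons.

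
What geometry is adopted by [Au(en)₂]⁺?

Ethylenediamine is neutral; balancing the +1 overall charge requires Au(I).
Group 11 minus oxidation state 1 gives a d¹⁰ configuration.
Counting donor atoms: 2×ethylenediamine (bidentate) → 4 donors. Coordination number = 4.
A d¹⁰ ion has no crystal-field stabilisation preference between square planar and tetrahedral, so four ligands adopt the sterically favoured tetrahedral geometry.

tetrahedral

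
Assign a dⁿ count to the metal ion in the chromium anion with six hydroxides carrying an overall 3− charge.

d³

Summing ligand charges against the −3 overall charge gives an oxidation state of +3 for chromium.
Chromium is a group-6 element; Cr(III) is therefore d³.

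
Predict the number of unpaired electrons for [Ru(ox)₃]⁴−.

0 unpaired electrons

Summing ligand charges against the −4 overall charge gives an oxidation state of +2 for ruthenium.
Ru sits in group 8, so the d-electron count is 8 − 2 = 6.
Counting donor atoms: 3×oxalate (bidentate) → 6 donors. Coordination number = 6.
The spin state decides the count: a 4d ion has a large Δₒ and is invariably low-spin.
An octahedral low-spin d⁶ ion is t₂g⁶e_g⁰, giving 0 unpaired electrons.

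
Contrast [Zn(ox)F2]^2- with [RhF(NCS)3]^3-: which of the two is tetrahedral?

For [Zn(ox)F2]^2-: Summing ligand charges against the −2 overall charge gives an oxidation state of +2 for zinc. Zinc is a group-12 element; Zn(II) is therefore d¹⁰. A d¹⁰ ion has no crystal-field stabilisation preference between square planar and tetrahedral, so four ligands adopt the sterically favoured tetrahedral geometry. → tetrahedral.
For [RhF(NCS)3]^3-: Summing ligand charges against the −3 overall charge gives an oxidation state of +1 for rhodium. Group 9 minus oxidation state 1 gives a d⁸ configuration. A 4d d⁸ ion has a large crystal-field splitting; square planar leaves the high-energy d_{x²−y²} orbital empty and maximises CFSE. → square planar.

[Zn(ox)F2]^2-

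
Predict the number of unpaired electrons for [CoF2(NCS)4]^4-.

Ligand charges: each fluoride is −1; each isothiocyanate is −1. With an overall charge of −4 the cobalt centre must be in the +2 oxidation state.
Group 9 minus oxidation state 2 gives a d⁷ configuration.
The spin state decides the count: Fluoride and isothiocyanate are weak-field ligands for a first-row metal, so the complex is high-spin.
An octahedral high-spin d⁷ ion is t₂g⁵e_g², giving 3 unpaired electrons.

3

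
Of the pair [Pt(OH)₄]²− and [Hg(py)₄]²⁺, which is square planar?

For [Pt(OH)₄]²−: Summing ligand charges against the −2 overall charge gives an oxidation state of +2 for platinum. Pt sits in group 10, so the d-electron count is 10 − 2 = 8. A 5d d⁸ ion has a large crystal-field splitting; square planar leaves the high-energy d_{x²−y²} orbital empty and maximises CFSE. → square planar.
For [Hg(py)₄]²⁺: Summing ligand charges against the +2 overall charge gives an oxidation state of +2 for mercury. Mercury is a group-12 element; Hg(II) is therefore d¹⁰. A d¹⁰ ion has no crystal-field stabilisation preference between square planar and tetrahedral, so four ligands adopt the sterically favoured tetrahedral geometry. → tetrahedral.

[Pt(OH)₄]²−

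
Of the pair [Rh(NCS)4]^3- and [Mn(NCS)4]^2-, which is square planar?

For [Rh(NCS)4]^3-: Each isothiocyanate is −1; balancing the −3 overall charge requires Rh(I). Rhodium is a group-9 element; Rh(I) is therefore d⁸. A 4d d⁸ ion has a large crystal-field splitting; square planar leaves the high-energy d_{x²−y²} orbital empty and maximises CFSE. → square planar.
For [Mn(NCS)4]^2-: Each isothiocyanate is −1; balancing the −2 overall charge requires Mn(II). Group 7 minus oxidation state 2 gives a d⁵ configuration. A high-spin d⁵ ion has zero CFSE in either geometry, so four ligands adopt the sterically favoured tetrahedral geometry. → tetrahedral.

[Rh(NCS)4]^3-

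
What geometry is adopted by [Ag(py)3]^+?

trigonal planar

Ligand charges: pyridine is neutral. With an overall charge of +1 the silver centre must be in the +1 oxidation state.
Silver is a group-11 element; Ag(I) is therefore d¹⁰.
With 3 monodentate ligands the coordination number is 3.
Three ligands around a d¹⁰ centre minimise repulsion in a trigonal-planar arrangement.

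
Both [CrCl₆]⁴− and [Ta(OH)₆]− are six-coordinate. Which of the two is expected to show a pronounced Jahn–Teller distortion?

[CrCl₆]⁴−

[CrCl₆]⁴−: Each chloride is −1; balancing the −4 overall charge requires Cr(II). Cr sits in group 6, so the d-electron count is 6 − 2 = 4. Chloride is a weak-field ligand for a first-row metal, so the complex is high-spin. The t₂g³e_g¹ (high-spin) configuration has an unevenly filled e_g set; the Jahn–Teller theorem predicts a tetragonal distortion (typically axial elongation) to lift the degeneracy.
[Ta(OH)₆]−: Ligand charges: each hydroxide is −1. With an overall charge of −1 the tantalum centre must be in the +5 oxidation state. Tantalum is a group-5 element; Ta(V) is therefore d⁰. The d⁰ configuration leaves the e_g set evenly filled (or empty) — no strong Jahn–Teller driving force.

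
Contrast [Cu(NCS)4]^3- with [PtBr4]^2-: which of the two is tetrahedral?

[Cu(NCS)4]^3-

For [Cu(NCS)4]^3-: Ligand charges: each isothiocyanate is −1. With an overall charge of −3 the copper centre must be in the +1 oxidation state. Group 11 minus oxidation state 1 gives a d¹⁰ configuration. A d¹⁰ ion has no crystal-field stabilisation preference between square planar and tetrahedral, so four ligands adopt the sterically favoured tetrahedral geometry. → tetrahedral.
For [PtBr4]^2-: Ligand charges: each bromide is −1. With an overall charge of −2 the platinum centre must be in the +2 oxidation state. Group 10 minus oxidation state 2 gives a d⁸ configuration. A 5d d⁸ ion has a large crystal-field splitting; square planar leaves the high-energy d_{x²−y²} orbital empty and maximises CFSE. → square planar.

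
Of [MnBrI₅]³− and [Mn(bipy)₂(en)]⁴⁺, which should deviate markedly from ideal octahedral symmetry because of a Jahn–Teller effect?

[MnBrI₅]³−

[MnBrI₅]³−: Each bromide is −1; each iodide is −1; balancing the −3 overall charge requires Mn(III). Mn sits in group 7, so the d-electron count is 7 − 3 = 4. Bromide and iodide are weak-field ligands for a first-row metal, so the complex is high-spin. The t₂g³e_g¹ (high-spin) configuration has an unevenly filled e_g set; the Jahn–Teller theorem predicts a tetragonal distortion (typically axial elongation) to lift the degeneracy.
[Mn(bipy)₂(en)]⁴⁺: Summing ligand charges against the +4 overall charge gives an oxidation state of +4 for manganese. Mn sits in group 7, so the d-electron count is 7 − 4 = 3. The d³ configuration leaves the e_g set evenly filled (or empty) — no strong Jahn–Teller driving force.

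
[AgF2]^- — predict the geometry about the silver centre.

linear

Each fluoride is −1; balancing the −1 overall charge requires Ag(I).
Ag sits in group 11, so the d-electron count is 11 − 1 = 10.
With 2 monodentate ligands the coordination number is 2.
A d¹⁰ ion with only two ligands adopts a linear arrangement (sp hybridisation; no CFSE preference).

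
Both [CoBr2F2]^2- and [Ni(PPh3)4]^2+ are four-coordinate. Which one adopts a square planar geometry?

[Ni(PPh3)4]^2+

For [CoBr2F2]^2-: Summing ligand charges against the −2 overall charge gives an oxidation state of +2 for cobalt. Cobalt is a group-9 element; Co(II) is therefore d⁷. For a high-spin 3d d⁷ ion with weak-field ligands the small Δₜ gives little square-planar CFSE advantage, so four ligands adopt the sterically favoured tetrahedral geometry. → tetrahedral.
For [Ni(PPh3)4]^2+: Triphenylphosphine is neutral; balancing the +2 overall charge requires Ni(II). Group 10 minus oxidation state 2 gives a d⁸ configuration. Triphenylphosphine is a strong-field ligand (high in the spectrochemical series). A 3d d⁸ ion with strong-field ligands gains enough CFSE to favour square planar over tetrahedral. → square planar.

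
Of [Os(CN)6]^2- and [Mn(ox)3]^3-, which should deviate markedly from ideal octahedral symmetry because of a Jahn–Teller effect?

[Os(CN)6]^2-: Summing ligand charges against the −2 overall charge gives an oxidation state of +4 for osmium. Group 8 minus oxidation state 4 gives a d⁴ configuration. A 5d ion has a large Δₒ and is invariably low-spin. The d⁴ configuration leaves the e_g set evenly filled (or empty) — no strong Jahn–Teller driving force.
[Mn(ox)3]^3-: Each oxalate is −2; balancing the −3 overall charge requires Mn(III). Manganese is a group-7 element; Mn(III) is therefore d⁴. Oxalate is a weak-field ligand for a first-row metal, so the complex is high-spin. The t₂g³e_g¹ (high-spin) configuration has an unevenly filled e_g set; the Jahn–Teller theorem predicts a tetragonal distortion (typically axial elongation) to lift the degeneracy.

[Mn(ox)3]^3-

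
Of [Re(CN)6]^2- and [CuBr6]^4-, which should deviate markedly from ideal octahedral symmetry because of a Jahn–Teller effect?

[CuBr6]^4-

[Re(CN)6]^2-: Each cyanide is −1; balancing the −2 overall charge requires Re(IV). Re sits in group 7, so the d-electron count is 7 − 4 = 3. The d³ configuration leaves the e_g set evenly filled (or empty) — no strong Jahn–Teller driving force.
[CuBr6]^4-: Summing ligand charges against the −4 overall charge gives an oxidation state of +2 for copper. Group 11 minus oxidation state 2 gives a d⁹ configuration. The t₂g⁶e_g³ configuration has an unevenly filled e_g set; the Jahn–Teller theorem predicts a tetragonal distortion (typically axial elongation) to lift the degeneracy.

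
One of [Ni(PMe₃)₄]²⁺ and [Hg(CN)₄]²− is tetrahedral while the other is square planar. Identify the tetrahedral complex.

[Hg(CN)₄]²−

For [Ni(PMe₃)₄]²⁺: Summing ligand charges against the +2 overall charge gives an oxidation state of +2 for nickel. Group 10 minus oxidation state 2 gives a d⁸ configuration. Trimethylphosphine is a strong-field ligand (high in the spectrochemical series). A 3d d⁸ ion with strong-field ligands gains enough CFSE to favour square planar over tetrahedral. → square planar.
For [Hg(CN)₄]²−: Each cyanide is −1; balancing the −2 overall charge requires Hg(II). Mercury is a group-12 element; Hg(II) is therefore d¹⁰. A d¹⁰ ion has no crystal-field stabilisation preference between square planar and tetrahedral, so four ligands adopt the sterically favoured tetrahedral geometry. → tetrahedral.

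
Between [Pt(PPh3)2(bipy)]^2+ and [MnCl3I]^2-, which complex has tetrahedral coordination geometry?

[MnCl3I]^2-

For [Pt(PPh3)2(bipy)]^2+: Summing ligand charges against the +2 overall charge gives an oxidation state of +2 for platinum. Group 10 minus oxidation state 2 gives a d⁸ configuration. A 5d d⁸ ion has a large crystal-field splitting; square planar leaves the high-energy d_{x²−y²} orbital empty and maximises CFSE. → square planar.
For [MnCl3I]^2-: Ligand charges: each chloride is −1; each iodide is −1. With an overall charge of −2 the manganese centre must be in the +2 oxidation state. Group 7 minus oxidation state 2 gives a d⁵ configuration. A high-spin d⁵ ion has zero CFSE in either geometry, so four ligands adopt the sterically favoured tetrahedral geometry. → tetrahedral.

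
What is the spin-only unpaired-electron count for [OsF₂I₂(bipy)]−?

Ligand charges: each fluoride is −1; each iodide is −1; 2,2′-bipyridine is neutral. With an overall charge of −1 the osmium centre must be in the +3 oxidation state.
Osmium is a group-8 element; Os(III) is therefore d⁵.
Counting donor atoms: 2×fluoride (monodentate) → 2 donors; 2×iodide (monodentate) → 2 donors; 1×2,2′-bipyridine (bidentate) → 2 donors. Coordination number = 6.
The spin state decides the count: a 5d ion has a large Δₒ and is invariably low-spin.
An octahedral low-spin d⁵ ion is t₂g⁵e_g⁰, giving 1 unpaired electron.

1 unpaired electron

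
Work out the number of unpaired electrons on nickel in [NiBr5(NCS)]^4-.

2 unpaired electrons

Each bromide is −1; each isothiocyanate is −1; balancing the −4 overall charge requires Ni(II).
Ni sits in group 10, so the d-electron count is 10 − 2 = 8.
In an octahedral field the d⁸ configuration is t₂g⁶e_g² (only one arrangement possible), giving 2 unpaired electrons.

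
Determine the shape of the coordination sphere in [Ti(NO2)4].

Each nitro (N-bound nitrite) is −1; balancing the 0 overall charge requires Ti(IV).
Ti sits in group 4, so the d-electron count is 4 − 4 = 0.
With 4 monodentate ligands the coordination number is 4.
A d⁰ ion has no crystal-field stabilisation preference between square planar and tetrahedral, so four ligands adopt the sterically favoured tetrahedral geometry.

tetrahedral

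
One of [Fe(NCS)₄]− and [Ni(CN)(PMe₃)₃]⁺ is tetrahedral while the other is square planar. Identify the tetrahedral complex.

[Fe(NCS)₄]−

For [Fe(NCS)₄]−: Summing ligand charges against the −1 overall charge gives an oxidation state of +3 for iron. Iron is a group-8 element; Fe(III) is therefore d⁵. A high-spin d⁵ ion has zero CFSE in either geometry, so four ligands adopt the sterically favoured tetrahedral geometry. → tetrahedral.
For [Ni(CN)(PMe₃)₃]⁺: Ligand charges: each cyanide is −1; trimethylphosphine is neutral. With an overall charge of +1 the nickel centre must be in the +2 oxidation state. Ni sits in group 10, so the d-electron count is 10 − 2 = 8. Cyanide and trimethylphosphine are strong-field ligands (high in the spectrochemical series). A 3d d⁸ ion with strong-field ligands gains enough CFSE to favour square planar over tetrahedral. → square planar.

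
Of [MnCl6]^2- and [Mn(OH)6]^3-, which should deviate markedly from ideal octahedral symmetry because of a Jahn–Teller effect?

[Mn(OH)6]^3-

[MnCl6]^2-: Ligand charges: each chloride is −1. With an overall charge of −2 the manganese centre must be in the +4 oxidation state. Group 7 minus oxidation state 4 gives a d³ configuration. The d³ configuration leaves the e_g set evenly filled (or empty) — no strong Jahn–Teller driving force.
[Mn(OH)6]^3-: Each hydroxide is −1; balancing the −3 overall charge requires Mn(III). Manganese is a group-7 element; Mn(III) is therefore d⁴. Hydroxide is a weak-field ligand for a first-row metal, so the complex is high-spin. The t₂g³e_g¹ (high-spin) configuration has an unevenly filled e_g set; the Jahn–Teller theorem predicts a tetragonal distortion (typically axial elongation) to lift the degeneracy.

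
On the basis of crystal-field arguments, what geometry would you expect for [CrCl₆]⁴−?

Each chloride is −1; balancing the −4 overall charge requires Cr(II).
Group 6 minus oxidation state 2 gives a d⁴ configuration.
Coordination number: 6.
Six donors around a single metal centre give an octahedral coordination sphere.

octahedral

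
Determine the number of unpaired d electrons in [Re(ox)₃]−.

2 unpaired electrons

Ligand charges: each oxalate is −2. With an overall charge of −1 the rhenium centre must be in the +5 oxidation state.
Group 7 minus oxidation state 5 gives a d² configuration.
Counting donor atoms: 3×oxalate (bidentate) → 6 donors. Coordination number = 6.
In an octahedral field the d² configuration is t₂g²e_g⁰ (only one arrangement possible), giving 2 unpaired electrons.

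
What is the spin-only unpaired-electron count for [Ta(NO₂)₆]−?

0 unpaired electrons

Ligand charges: each nitro (N-bound nitrite) is −1. With an overall charge of −1 the tantalum centre must be in the +5 oxidation state.
Group 5 minus oxidation state 5 gives a d⁰ configuration.
In an octahedral field the d⁰ configuration is t₂g⁰e_g⁰, giving 0 unpaired electrons.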